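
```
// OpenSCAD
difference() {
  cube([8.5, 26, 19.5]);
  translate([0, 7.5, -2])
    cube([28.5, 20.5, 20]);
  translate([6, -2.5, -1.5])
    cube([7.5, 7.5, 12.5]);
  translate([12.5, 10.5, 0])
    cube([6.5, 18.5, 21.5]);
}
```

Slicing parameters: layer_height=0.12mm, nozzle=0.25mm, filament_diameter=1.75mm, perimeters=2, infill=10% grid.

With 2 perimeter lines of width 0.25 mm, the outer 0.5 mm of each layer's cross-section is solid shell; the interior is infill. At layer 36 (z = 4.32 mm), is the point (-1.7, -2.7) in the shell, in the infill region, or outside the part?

At z = 4.32 mm: the 8.5×26 cube contributes its full rectangle; the cube at (0, 7.5) (footprint 28.5×20.5) is included at this height; the cube at (6, -2.5) is present — its section is the full 7.5×7.5 rectangle; the 6.5×18.5 cube at (12.5, 10.5) contributes its full rectangle; Taking the first minus the rest: starting from the 8.5×26 cube, the 28.5×20.5 cube at (0, 7.5) partially overlaps it — only the 157.25 mm² overlap (of its 584.25 mm²) is removed, clipping the outline; the 7.5×7.5 cube at (6, -2.5) partially overlaps it — only the 12.50 mm² overlap (of its 56.25 mm²) is removed, clipping the outline; the 6.5×18.5 cube at (12.5, 10.5) misses the remaining region (no effect) — 1 connected region. Overall, the cross-section is a single solid region. The nearest boundary edge runs (0.00, 0.00)→(0.00, 7.50); distance from the point to it = 3.19 mm. The point is not inside any of the regions above, so it lies outside the cross-section (3.19 mm from the nearest boundary).

outside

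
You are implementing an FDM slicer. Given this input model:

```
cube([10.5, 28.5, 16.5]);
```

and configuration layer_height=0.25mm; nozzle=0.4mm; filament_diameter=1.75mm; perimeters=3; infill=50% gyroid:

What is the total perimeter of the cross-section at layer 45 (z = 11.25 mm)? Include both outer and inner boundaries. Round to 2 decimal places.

At z = 11.25 mm: the cube (footprint 10.5×28.5) is included at this height (perimeter 78.00 mm). Overall, the cross-section is a single solid region. Total boundary length (outer) = 78.00 mm.

78.00 mm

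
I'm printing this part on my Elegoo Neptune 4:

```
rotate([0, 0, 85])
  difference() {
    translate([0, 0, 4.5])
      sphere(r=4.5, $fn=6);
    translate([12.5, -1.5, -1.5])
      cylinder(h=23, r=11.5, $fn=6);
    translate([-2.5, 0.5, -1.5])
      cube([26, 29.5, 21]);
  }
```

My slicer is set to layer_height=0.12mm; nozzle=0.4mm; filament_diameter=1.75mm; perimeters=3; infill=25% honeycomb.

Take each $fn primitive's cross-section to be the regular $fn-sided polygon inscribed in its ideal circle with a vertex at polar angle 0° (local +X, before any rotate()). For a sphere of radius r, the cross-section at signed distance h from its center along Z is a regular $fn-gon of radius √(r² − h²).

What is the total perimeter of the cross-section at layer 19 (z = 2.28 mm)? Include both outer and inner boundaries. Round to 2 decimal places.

21.75 mm

At z = 2.28 mm: the sphere: section is a regular 6-gon, circumradius = √(r²−h²) = √(4.5²−2.22²) = 3.914 (perimeter = 2·6·3.914·sin(180°/6) = 23.49 mm); the cylinder at (12.5, -1.5): section is a regular 6-gon, circumradius r=11.5 (perimeter = 2·6·11.500·sin(180°/6) = 69.00 mm); the cube at (-2.5, 0.5) is present — its section is the full 26×29.5 rectangle (perimeter 111.00 mm); After the difference (first − rest): starting from the r=4.5 sphere, the r=11.5 cylinder at (12.5, -1.5) partially overlaps it — only the 6.71 mm² overlap (of its 343.60 mm²) is removed, clipping the outline; the 26×29.5 cube at (-2.5, 0.5) partially overlaps it — only the 14.10 mm² overlap (of its 767.00 mm²) is removed, clipping the outline — boundary = 21.75 mm; (whole slice rotated 85° about Z — lengths, areas and connectivity unchanged). Overall, the cross-section is a single solid region. Total boundary length (outer) = 21.75 mm.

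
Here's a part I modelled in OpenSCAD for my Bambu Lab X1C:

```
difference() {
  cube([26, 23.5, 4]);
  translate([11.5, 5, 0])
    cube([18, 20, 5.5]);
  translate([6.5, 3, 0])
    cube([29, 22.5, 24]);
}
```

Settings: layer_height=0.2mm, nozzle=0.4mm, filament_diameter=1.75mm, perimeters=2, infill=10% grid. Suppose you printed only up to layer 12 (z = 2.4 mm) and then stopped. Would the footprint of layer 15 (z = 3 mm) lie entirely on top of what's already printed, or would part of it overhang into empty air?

entirely on top

Compare the two slices. At z = 2.4: the cube (footprint 26×23.5) is included at this height (area 611.00 mm²); the cube at (11.5, 5) (footprint 18×20) is included at this height (area 360.00 mm²); the 29×22.5 cube at (6.5, 3) contributes its full rectangle (area 652.50 mm²); Taking the first minus the rest: starting from the 26×23.5 cube (611.00 mm²), the 18×20 cube at (11.5, 5) partially overlaps it — only the 268.25 mm² overlap (of its 360.00 mm²) is removed, clipping the outline; the 29×22.5 cube at (6.5, 3) partially overlaps it — only the 131.50 mm² overlap (of its 652.50 mm²) is removed, clipping the outline — area = 211.25 mm². At z = 3: the 26×23.5 cube contributes its full rectangle (area 611.00 mm²); the 18×20 cube at (11.5, 5) contributes its full rectangle (area 360.00 mm²); the 29×22.5 cube at (6.5, 3) contributes its full rectangle (area 652.50 mm²); Subtracting the remaining from the first: starting from the 26×23.5 cube (611.00 mm²), the 18×20 cube at (11.5, 5) partially overlaps it — only the 268.25 mm² overlap (of its 360.00 mm²) is removed, clipping the outline; the 29×22.5 cube at (6.5, 3) partially overlaps it — only the 131.50 mm² overlap (of its 652.50 mm²) is removed, clipping the outline — area = 211.25 mm². Checking containment: the cross-section at z = 3 is a subset of the cross-section at z = 2.4.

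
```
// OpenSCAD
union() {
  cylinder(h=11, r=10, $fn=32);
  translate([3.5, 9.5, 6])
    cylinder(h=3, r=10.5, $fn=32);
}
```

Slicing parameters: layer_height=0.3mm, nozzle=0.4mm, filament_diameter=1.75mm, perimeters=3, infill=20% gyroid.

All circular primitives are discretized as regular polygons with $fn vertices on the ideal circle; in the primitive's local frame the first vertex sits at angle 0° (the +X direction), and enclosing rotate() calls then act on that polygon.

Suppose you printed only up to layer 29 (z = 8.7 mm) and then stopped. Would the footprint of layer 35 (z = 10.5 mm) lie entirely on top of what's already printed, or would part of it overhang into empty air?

Compare the two slices. At z = 8.7: the r=10 cylinder gives a regular 32-gon of circumradius 10 (constant along its height) (area = (32/2)·10.000²·sin(360°/32) = 312.14 mm²); the r=10.5 cylinder at (3.5, 9.5) gives a regular 32-gon of circumradius 10.5 (constant along its height) (area = (32/2)·10.500²·sin(360°/32) = 344.14 mm²); Merging all regions: the regions partially overlap — summed areas 656.28 mm² minus the doubly-counted overlap 129.79 mm² gives 526.50 mm² — area = 526.50 mm². At z = 10.5: the cylinder: section is a regular 32-gon, circumradius r=10 (area = (32/2)·10.000²·sin(360°/32) = 312.14 mm²); the cylinder at (3.5, 9.5) is not intersected at this z (z outside [6, 9]); Combining (union): only the r=10 cylinder is present, so the union is just that shape — area = 312.14 mm². Checking containment: the cross-section at z = 10.5 is a subset of the cross-section at z = 8.7.

entirely on top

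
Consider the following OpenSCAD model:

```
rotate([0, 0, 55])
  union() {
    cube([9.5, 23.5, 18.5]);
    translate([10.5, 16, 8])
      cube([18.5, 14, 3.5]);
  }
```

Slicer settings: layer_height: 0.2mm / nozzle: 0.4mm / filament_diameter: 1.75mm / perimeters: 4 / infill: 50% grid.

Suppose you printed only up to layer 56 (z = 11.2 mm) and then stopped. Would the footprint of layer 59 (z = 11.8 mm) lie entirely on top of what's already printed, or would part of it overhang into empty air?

Compare the two slices. At z = 11.2: the cube is present — its section is the full 9.5×23.5 rectangle (area 223.25 mm²); the cube at (10.5, 16) is present — its section is the full 18.5×14 rectangle (area 259.00 mm²); Taking the union: the 2 present regions are separate (no shared area or edge), so areas and boundary lengths simply add and each stays a separate island — area = 482.25 mm²; (rotated 55° about Z; rotation is an isometry so areas/perimeters/island counts are preserved). At z = 11.8: the cube is present — its section is the full 9.5×23.5 rectangle (area 223.25 mm²); the cube at (10.5, 16) does not reach this height (z outside [8, 11.5]); Combining (union): only the 9.5×23.5 cube is present, so the union is just that shape — area = 223.25 mm²; (rotated 55° about Z; rotation is an isometry so areas/perimeters/island counts are preserved). Checking containment: the cross-section at z = 11.8 is a subset of the cross-section at z = 11.2.

entirely on top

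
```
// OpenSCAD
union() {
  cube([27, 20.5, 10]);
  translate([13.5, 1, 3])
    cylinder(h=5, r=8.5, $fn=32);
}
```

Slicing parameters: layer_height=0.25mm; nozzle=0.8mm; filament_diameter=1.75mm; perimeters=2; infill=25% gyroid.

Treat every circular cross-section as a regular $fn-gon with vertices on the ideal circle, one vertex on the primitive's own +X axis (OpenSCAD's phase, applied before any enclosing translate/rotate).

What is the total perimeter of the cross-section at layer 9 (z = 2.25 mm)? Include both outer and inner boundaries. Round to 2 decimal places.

At z = 2.25 mm: the cube is present — its section is the full 27×20.5 rectangle (perimeter 95.00 mm); the cylinder at (13.5, 1) is absent (z outside [3, 8]); Merging all regions: only the 27×20.5 cube is present, so the union is just that shape — boundary = 95.00 mm. Overall, the cross-section is a single solid region. Total boundary length (outer) = 95.00 mm.

95.00 mm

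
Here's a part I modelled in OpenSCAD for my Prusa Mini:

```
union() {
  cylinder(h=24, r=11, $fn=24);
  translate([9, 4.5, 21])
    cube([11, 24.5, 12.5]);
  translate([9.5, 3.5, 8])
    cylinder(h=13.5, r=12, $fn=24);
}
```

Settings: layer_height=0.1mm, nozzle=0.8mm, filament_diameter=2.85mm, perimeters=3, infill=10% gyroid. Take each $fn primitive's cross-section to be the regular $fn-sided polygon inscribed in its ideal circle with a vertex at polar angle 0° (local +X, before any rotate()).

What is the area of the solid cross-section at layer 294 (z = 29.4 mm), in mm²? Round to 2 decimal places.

At z = 29.4 mm: the cylinder does not reach this height (z outside [0, 24]); the cube at (9, 4.5) is present — its section is the full 11×24.5 rectangle (area 269.50 mm²); the cylinder at (9.5, 3.5) is not intersected at this z (z outside [8, 21.5]); Taking the union: only the 11×24.5 cube at (9, 4.5) is present, so the union is just that shape — area = 269.50 mm². Overall, the cross-section is a single solid region. Net area = 269.50 mm².

269.50 mm²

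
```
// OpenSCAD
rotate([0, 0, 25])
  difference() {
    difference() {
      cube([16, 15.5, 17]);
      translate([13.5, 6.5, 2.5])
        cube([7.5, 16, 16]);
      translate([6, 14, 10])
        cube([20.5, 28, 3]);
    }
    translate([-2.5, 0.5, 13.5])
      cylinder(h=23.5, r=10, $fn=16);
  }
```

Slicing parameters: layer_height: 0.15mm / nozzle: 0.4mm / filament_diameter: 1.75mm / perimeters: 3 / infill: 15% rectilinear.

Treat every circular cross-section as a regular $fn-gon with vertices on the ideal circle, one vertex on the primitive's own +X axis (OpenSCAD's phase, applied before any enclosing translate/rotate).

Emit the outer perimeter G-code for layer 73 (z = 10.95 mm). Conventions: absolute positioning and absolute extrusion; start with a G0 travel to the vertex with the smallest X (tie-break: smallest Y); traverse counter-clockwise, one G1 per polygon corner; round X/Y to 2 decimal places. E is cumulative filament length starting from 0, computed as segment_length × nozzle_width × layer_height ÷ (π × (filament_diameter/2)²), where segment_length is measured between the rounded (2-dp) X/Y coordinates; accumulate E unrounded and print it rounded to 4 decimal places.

At z = 10.95 mm: the cube is present — its section is the full 16×15.5 rectangle; the 7.5×16 cube at (13.5, 6.5) contributes its full rectangle; the cube at (6, 14) is present — its section is the full 20.5×28 rectangle; Subtracting the remaining from the first: starting from the 16×15.5 cube, the 7.5×16 cube at (13.5, 6.5) partially overlaps it — only the 22.50 mm² overlap (of its 120.00 mm²) is removed, clipping the outline; the 20.5×28 cube at (6, 14) partially overlaps it — only the 11.25 mm² overlap (of its 574.00 mm²) is removed, clipping the outline — 1 connected region; the cylinder at (-2.5, 0.5) does not reach this height (z outside [13.5, 37]); Taking the first minus the rest: none of the subtracted shapes is present at this height, so that combined region is unchanged — 1 connected region; (rotated 25° about Z; rotation is an isometry so areas/perimeters/island counts are preserved). The outline is a single polygon with 8 vertices. Extrusion per mm of travel: 0.4 × 0.15 / (π × 0.875²) = 0.024945. Accumulating E over each segment gives final E = 1.5712.

G0 X-6.55 Y14.05 Z10.95
G1 X0.00 Y0.00 E0.3867
G1 X14.50 Y6.76 E0.7858
G1 X11.75 Y12.65 E0.9479
G1 X9.49 Y11.60 E1.0101
G1 X6.32 Y18.39 E1.1970
G1 X-0.48 Y15.22 E1.3842
G1 X-1.11 Y16.58 E1.4216
G1 X-6.55 Y14.05 E1.5712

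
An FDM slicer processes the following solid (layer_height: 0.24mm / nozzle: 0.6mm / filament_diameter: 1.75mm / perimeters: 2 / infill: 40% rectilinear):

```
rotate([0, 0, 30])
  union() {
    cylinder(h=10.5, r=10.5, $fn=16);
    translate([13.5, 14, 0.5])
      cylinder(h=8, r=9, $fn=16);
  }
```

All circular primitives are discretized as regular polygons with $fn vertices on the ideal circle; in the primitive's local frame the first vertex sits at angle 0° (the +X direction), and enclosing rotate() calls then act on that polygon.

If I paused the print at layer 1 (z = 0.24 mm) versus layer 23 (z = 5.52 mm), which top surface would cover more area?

Layer 1 (z = 0.24): the r=10.5 cylinder gives a regular 16-gon of circumradius 10.5 (constant along its height) (area = (16/2)·10.500²·sin(360°/16) = 337.53 mm²); the cylinder at (13.5, 14) is not intersected at this z (z outside [0.5, 8.5]); Merging all regions: only the r=10.5 cylinder is present, so the union is just that shape — area = 337.53 mm²; (rotated 30° about Z; rotation is an isometry so areas/perimeters/island counts are preserved). So its area = 337.53 mm². Layer 23 (z = 5.52): the r=10.5 cylinder contributes a regular 16-gon of circumradius 10.5 (area = (16/2)·10.500²·sin(360°/16) = 337.53 mm²); the r=9 cylinder at (13.5, 14) contributes a regular 16-gon of circumradius 9 (area = (16/2)·9.000²·sin(360°/16) = 247.98 mm²); Taking the union: the 2 present regions are separate (no shared area or edge), so areas and boundary lengths simply add and each stays a separate island — area = 585.51 mm²; (whole slice rotated 30° about Z — lengths, areas and connectivity unchanged). So its area = 585.51 mm². Layer 23 is larger (585.51 vs 337.53 mm²).

layer 23 (z = 5.52 mm)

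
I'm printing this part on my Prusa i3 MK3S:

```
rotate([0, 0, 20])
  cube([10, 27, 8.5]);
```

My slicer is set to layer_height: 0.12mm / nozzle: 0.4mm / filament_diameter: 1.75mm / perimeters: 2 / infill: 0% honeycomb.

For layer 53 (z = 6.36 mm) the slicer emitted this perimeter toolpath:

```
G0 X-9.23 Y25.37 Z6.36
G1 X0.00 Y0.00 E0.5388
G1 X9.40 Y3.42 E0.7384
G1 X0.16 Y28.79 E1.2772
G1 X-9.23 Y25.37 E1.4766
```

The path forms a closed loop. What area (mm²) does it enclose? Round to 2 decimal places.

269.93 mm²

Apply the shoelace formula to the sequence of (X, Y) vertices; enclosed area = 269.93 mm².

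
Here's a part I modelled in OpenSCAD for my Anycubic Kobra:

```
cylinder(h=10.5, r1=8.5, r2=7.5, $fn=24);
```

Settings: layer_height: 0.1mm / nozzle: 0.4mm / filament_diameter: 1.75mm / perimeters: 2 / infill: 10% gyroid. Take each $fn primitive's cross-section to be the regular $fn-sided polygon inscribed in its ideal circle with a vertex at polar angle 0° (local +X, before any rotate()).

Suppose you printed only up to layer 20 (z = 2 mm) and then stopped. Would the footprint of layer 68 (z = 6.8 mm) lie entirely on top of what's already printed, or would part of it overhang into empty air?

entirely on top

Compare the two slices. At z = 2: the cone: at t=0.190 of its height the radius interpolates to r₁+(r₂−r₁)t = 8.310, giving a regular 24-gon of that circumradius (area = (24/2)·8.310²·sin(360°/24) = 214.45 mm²). At z = 6.8: the cone: at t=0.648 of its height the radius interpolates to r₁+(r₂−r₁)t = 7.852, giving a regular 24-gon of that circumradius (area = (24/2)·7.852²·sin(360°/24) = 191.51 mm²). Checking containment: the cross-section at z = 6.8 is a subset of the cross-section at z = 2.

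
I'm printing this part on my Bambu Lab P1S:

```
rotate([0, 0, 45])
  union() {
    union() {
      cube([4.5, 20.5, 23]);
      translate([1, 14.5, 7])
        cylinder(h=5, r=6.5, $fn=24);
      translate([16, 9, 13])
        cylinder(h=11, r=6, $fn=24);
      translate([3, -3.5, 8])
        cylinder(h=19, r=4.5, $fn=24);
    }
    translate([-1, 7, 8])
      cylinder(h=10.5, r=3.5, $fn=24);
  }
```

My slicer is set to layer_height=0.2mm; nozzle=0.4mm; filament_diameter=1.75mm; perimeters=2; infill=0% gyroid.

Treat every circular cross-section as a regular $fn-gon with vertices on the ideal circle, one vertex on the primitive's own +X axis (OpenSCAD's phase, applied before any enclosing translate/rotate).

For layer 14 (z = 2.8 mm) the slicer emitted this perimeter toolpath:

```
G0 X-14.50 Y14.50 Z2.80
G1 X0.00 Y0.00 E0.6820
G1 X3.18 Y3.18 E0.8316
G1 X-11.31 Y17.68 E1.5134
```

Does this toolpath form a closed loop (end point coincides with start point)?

no

Start point (G0): (-14.50, 14.50). End point (last G1): the path does not return to the start — open.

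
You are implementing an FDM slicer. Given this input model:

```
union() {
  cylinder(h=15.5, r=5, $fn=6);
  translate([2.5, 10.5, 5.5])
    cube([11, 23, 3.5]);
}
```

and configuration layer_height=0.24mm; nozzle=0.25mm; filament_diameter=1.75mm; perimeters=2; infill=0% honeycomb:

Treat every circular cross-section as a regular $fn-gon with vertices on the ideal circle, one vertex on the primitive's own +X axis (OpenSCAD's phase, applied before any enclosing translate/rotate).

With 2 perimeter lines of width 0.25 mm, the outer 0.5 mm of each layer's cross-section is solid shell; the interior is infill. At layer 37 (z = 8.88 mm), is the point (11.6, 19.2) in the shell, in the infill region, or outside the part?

infill

At z = 8.88 mm: the cylinder: section is a regular 6-gon, circumradius r=5; the 11×23 cube at (2.5, 10.5) contributes its full rectangle; Merging all regions: the 2 present regions are separate (no shared area or edge), so areas and boundary lengths simply add and each stays a separate island — 2 connected regions. Overall, the cross-section has 2 separate islands. The nearest boundary edge runs (13.50, 33.50)→(13.50, 10.50); distance from the point to it = 1.90 mm. (Shell/infill is judged within the island containing the point — the largest one.) The point is inside the cross-section and 1.90 mm from the nearest boundary — more than the 0.5 mm shell width (2 × 0.25), so it's in the infill interior.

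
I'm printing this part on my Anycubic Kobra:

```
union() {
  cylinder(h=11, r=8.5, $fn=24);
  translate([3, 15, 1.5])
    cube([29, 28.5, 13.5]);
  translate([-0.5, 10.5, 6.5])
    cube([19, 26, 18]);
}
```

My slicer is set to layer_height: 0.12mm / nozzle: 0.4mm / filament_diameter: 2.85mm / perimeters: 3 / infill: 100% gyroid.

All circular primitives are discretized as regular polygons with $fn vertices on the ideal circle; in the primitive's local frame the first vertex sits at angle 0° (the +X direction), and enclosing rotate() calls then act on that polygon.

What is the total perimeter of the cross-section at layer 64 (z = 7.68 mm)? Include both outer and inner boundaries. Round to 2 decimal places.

At z = 7.68 mm: the r=8.5 cylinder gives a regular 24-gon of circumradius 8.5 (constant along its height) (perimeter = 2·24·8.500·sin(180°/24) = 53.25 mm); the 29×28.5 cube at (3, 15) contributes its full rectangle (perimeter 115.00 mm); the 19×26 cube at (-0.5, 10.5) contributes its full rectangle (perimeter 90.00 mm); Merging all regions: the regions partially overlap (shared area 333.25 mm²), so the edge portions inside another operand are dropped and the merged outline is re-measured after clipping — boundary = 184.25 mm. Overall, the cross-section has 2 separate islands. Total boundary length (outer) = 184.25 mm.

184.25 mm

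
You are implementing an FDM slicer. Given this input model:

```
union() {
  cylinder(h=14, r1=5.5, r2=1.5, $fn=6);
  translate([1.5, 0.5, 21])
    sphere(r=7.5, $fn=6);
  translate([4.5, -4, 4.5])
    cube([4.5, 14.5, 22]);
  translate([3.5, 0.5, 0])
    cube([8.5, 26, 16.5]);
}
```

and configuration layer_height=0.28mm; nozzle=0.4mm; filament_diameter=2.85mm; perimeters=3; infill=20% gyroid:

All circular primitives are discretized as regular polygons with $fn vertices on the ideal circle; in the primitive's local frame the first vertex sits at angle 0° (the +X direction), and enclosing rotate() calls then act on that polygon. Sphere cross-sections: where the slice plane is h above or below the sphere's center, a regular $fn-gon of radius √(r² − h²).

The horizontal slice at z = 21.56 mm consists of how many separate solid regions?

1

At z = 21.56 mm: the cone is not intersected at this z (z outside [0, 14]); the sphere at (1.5, 0.5): section is a regular 6-gon, circumradius = √(r²−h²) = √(7.5²−0.56²) = 7.479; the 4.5×14.5 cube at (4.5, -4) contributes its full rectangle; the cube at (3.5, 0.5) does not reach this height (z outside [0, 16.5]); Taking the union: the regions partially overlap (shared area 31.21 mm²), so overlapping operands fuse into one piece — 1 connected region. The result has 1 disconnected region.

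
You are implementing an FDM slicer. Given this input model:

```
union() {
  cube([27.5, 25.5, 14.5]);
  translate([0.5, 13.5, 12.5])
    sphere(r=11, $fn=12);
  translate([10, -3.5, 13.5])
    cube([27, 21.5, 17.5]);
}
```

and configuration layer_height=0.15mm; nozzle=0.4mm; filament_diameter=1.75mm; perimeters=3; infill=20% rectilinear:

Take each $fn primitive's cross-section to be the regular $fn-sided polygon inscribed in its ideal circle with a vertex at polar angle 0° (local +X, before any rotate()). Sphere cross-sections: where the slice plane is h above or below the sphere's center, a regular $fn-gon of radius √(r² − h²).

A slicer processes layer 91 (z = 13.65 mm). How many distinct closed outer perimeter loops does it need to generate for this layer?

1

At z = 13.65 mm: the cube is present — its section is the full 27.5×25.5 rectangle; the sphere at (0.5, 13.5): section is a regular 12-gon, circumradius = √(r²−h²) = √(11²−1.15²) = 10.940; the 27×21.5 cube at (10, -3.5) contributes its full rectangle; Combining (union): the regions partially overlap (shared area 505.39 mm²), so overlapping operands fuse into one piece — 1 connected region. The result has 1 disconnected region.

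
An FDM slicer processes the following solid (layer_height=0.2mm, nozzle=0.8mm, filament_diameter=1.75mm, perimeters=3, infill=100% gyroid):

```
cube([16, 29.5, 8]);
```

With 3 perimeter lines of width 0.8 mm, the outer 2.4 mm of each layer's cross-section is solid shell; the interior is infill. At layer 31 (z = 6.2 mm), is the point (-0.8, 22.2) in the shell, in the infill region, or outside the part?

outside

At z = 6.2 mm: the cube (footprint 16×29.5) is included at this height. Overall, the cross-section is a single solid region. The nearest boundary edge runs (0.00, 29.50)→(0.00, 0.00); distance from the point to it = 0.80 mm. The point is not inside any of the regions above, so it lies outside the cross-section (0.80 mm from the nearest boundary).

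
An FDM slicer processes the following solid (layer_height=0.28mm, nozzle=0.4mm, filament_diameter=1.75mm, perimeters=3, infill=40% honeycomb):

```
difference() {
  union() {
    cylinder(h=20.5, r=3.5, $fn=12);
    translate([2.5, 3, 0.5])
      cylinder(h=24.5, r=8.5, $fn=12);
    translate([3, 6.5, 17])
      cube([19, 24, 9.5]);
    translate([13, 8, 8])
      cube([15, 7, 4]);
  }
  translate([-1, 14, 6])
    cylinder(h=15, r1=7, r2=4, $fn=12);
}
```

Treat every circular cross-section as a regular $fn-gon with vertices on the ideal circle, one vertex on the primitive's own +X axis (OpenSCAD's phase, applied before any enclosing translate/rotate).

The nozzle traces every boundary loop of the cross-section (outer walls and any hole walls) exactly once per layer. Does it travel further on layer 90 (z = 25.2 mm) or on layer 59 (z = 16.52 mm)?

Layer 90 (z = 25.2): the cylinder is not intersected at this z (z outside [0, 20.5]); the cylinder at (2.5, 3) does not reach this height (z outside [0.5, 25]); the cube at (3, 6.5) is present — its section is the full 19×24 rectangle (perimeter 86.00 mm); the cube at (13, 8) is absent (z outside [8, 12]); Taking the union: only the 19×24 cube at (3, 6.5) is present, so the union is just that shape — boundary = 86.00 mm; the cone at (-1, 14) is not intersected at this z (z outside [6, 21]); Subtracting the remaining from the first: none of the subtracted shapes is present at this height, so that combined region is unchanged — boundary = 86.00 mm. So its perimeter = 86.00 mm. Layer 59 (z = 16.52): the r=3.5 cylinder gives a regular 12-gon of circumradius 3.5 (constant along its height) (perimeter = 2·12·3.500·sin(180°/12) = 21.74 mm); the r=8.5 cylinder at (2.5, 3) contributes a regular 12-gon of circumradius 8.5 (perimeter = 2·12·8.500·sin(180°/12) = 52.80 mm); the cube at (3, 6.5) is not intersected at this z (z outside [17, 26.5]); the cube at (13, 8) does not reach this height (z outside [8, 12]); Combining (union): the r=3.5 cylinder lies entirely inside the r=8.5 cylinder at (2.5, 3), so the union is just the r=8.5 cylinder at (2.5, 3) — boundary = 52.80 mm; the cone at (-1, 14): at t=0.701 of its height the radius interpolates to r₁+(r₂−r₁)t = 4.896, giving a regular 12-gon of that circumradius (perimeter = 2·12·4.896·sin(180°/12) = 30.41 mm); Subtracting the remaining from the first: starting from the result so far, the cone at (-1, 14) partially overlaps it — only the 6.27 mm² overlap (of its 71.91 mm²) is removed, clipping the outline — boundary = 53.09 mm. So its perimeter = 53.09 mm. Layer 90 is larger (86.00 vs 53.09 mm).

layer 90 (z = 25.2 mm)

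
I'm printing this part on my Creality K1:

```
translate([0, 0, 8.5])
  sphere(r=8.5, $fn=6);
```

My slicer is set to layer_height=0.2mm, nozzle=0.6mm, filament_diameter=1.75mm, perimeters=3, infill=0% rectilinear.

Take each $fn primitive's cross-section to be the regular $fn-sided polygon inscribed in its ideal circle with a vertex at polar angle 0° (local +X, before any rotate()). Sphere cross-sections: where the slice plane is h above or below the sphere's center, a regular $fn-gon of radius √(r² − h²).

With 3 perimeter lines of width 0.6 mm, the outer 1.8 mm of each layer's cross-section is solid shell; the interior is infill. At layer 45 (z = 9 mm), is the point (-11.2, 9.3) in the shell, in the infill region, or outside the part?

outside

At z = 9 mm: the r=8.5 sphere slices to a regular 6-gon of circumradius 8.485 (√(r²−h²) with h=0.5 from center). Overall, the cross-section is a single solid region. The nearest boundary edge runs (-4.24, 7.35)→(-8.49, 0.00); distance from the point to it = 7.00 mm. The point is not inside any of the regions above, so it lies outside the cross-section (7.00 mm from the nearest boundary).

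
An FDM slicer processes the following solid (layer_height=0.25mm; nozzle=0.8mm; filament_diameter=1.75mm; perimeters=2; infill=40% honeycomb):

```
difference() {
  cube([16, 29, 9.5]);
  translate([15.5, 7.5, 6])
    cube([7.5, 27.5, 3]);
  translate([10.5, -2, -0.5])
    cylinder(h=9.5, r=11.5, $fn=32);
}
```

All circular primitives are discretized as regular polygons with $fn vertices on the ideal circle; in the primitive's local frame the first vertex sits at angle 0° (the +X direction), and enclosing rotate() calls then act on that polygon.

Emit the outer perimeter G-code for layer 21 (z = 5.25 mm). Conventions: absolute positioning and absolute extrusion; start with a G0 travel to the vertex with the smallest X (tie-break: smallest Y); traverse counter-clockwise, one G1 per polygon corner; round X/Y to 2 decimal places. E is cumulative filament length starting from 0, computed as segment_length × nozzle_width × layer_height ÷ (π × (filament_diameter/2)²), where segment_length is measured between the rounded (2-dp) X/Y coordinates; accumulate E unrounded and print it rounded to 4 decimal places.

At z = 5.25 mm: the cube is present — its section is the full 16×29 rectangle; the cube at (15.5, 7.5) does not reach this height (z outside [6, 9]); the cylinder at (10.5, -2): section is a regular 32-gon, circumradius r=11.5; Subtracting the remaining from the first: starting from the 16×29 cube, the r=11.5 cylinder at (10.5, -2) partially overlaps it — only the 128.75 mm² overlap (of its 412.81 mm²) is removed, clipping the outline — 1 connected region. The outline is a single polygon with 12 vertices. Extrusion per mm of travel: 0.8 × 0.25 / (π × 0.875²) = 0.083150. Accumulating E over each segment gives final E = 6.8472.

G0 X0.00 Y2.63 Z5.25
G1 X0.94 Y4.39 E0.1659
G1 X2.37 Y6.13 E0.3532
G1 X4.11 Y7.56 E0.5405
G1 X6.10 Y8.62 E0.7279
G1 X8.26 Y9.28 E0.9157
G1 X10.50 Y9.50 E1.1029
G1 X12.74 Y9.28 E1.2900
G1 X14.90 Y8.62 E1.4778
G1 X16.00 Y8.04 E1.5812
G1 X16.00 Y29.00 E3.3241
G1 X0.00 Y29.00 E4.6545
G1 X0.00 Y2.63 E6.8472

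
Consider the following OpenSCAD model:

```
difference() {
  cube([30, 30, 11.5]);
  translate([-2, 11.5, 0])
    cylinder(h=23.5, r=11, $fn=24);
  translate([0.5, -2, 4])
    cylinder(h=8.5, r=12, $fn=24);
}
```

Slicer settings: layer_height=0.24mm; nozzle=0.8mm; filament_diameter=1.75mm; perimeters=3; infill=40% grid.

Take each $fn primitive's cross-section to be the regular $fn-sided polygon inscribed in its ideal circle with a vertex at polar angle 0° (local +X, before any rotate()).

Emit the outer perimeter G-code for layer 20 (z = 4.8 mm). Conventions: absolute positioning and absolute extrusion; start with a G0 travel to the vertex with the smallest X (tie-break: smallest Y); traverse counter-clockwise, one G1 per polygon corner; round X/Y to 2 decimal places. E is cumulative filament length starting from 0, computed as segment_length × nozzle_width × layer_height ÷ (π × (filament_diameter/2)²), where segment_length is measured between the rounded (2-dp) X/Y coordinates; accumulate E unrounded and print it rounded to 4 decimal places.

At z = 4.8 mm: the 30×30 cube contributes its full rectangle; the r=11 cylinder at (-2, 11.5) gives a regular 24-gon of circumradius 11 (constant along its height); the r=12 cylinder at (0.5, -2) gives a regular 24-gon of circumradius 12 (constant along its height); Subtracting the remaining from the first: starting from the 30×30 cube, the r=11 cylinder at (-2, 11.5) partially overlaps it — only the 144.43 mm² overlap (of its 375.81 mm²) is removed, clipping the outline; the r=12 cylinder at (0.5, -2) partially overlaps it — only the 42.47 mm² overlap (of its 447.24 mm²) is removed, clipping the outline — 1 connected region. The outline is a single polygon with 16 vertices. Extrusion per mm of travel: 0.8 × 0.24 / (π × 0.875²) = 0.079824. Accumulating E over each segment gives final E = 9.0800.

G0 X0.00 Y22.24 Z4.80
G1 X0.85 Y22.13 E0.0684
G1 X3.50 Y21.03 E0.2975
G1 X5.78 Y19.28 E0.5269
G1 X7.53 Y17.00 E0.7563
G1 X8.63 Y14.35 E0.9853
G1 X9.00 Y11.50 E1.2148
G1 X8.63 Y8.65 E1.4442
G1 X8.03 Y7.22 E1.5680
G1 X8.99 Y6.49 E1.6642
G1 X10.89 Y4.00 E1.9142
G1 X12.09 Y1.11 E2.1640
G1 X12.24 Y0.00 E2.2534
G1 X30.00 Y0.00 E3.6711
G1 X30.00 Y30.00 E6.0658
G1 X0.00 Y30.00 E8.4606
G1 X0.00 Y22.24 E9.0800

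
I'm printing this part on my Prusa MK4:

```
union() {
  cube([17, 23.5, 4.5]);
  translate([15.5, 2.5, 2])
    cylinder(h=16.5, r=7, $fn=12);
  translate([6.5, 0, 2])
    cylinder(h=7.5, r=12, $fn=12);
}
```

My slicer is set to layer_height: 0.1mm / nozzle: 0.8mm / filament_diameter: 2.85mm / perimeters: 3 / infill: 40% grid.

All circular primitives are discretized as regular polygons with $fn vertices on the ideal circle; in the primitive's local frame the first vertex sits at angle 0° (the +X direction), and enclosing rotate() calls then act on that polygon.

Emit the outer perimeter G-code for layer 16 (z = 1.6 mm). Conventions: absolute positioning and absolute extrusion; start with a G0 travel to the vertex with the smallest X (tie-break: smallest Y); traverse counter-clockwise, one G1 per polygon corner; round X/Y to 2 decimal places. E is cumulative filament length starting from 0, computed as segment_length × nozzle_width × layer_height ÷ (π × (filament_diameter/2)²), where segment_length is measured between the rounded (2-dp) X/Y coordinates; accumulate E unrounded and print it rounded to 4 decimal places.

At z = 1.6 mm: the cube (footprint 17×23.5) is included at this height; the cylinder at (15.5, 2.5) is not intersected at this z (z outside [2, 18.5]); the cylinder at (6.5, 0) is not intersected at this z (z outside [2, 9.5]); Merging all regions: only the 17×23.5 cube is present, so the union is just that shape — 1 connected region. The outline is a single polygon with 4 vertices. Extrusion per mm of travel: 0.8 × 0.1 / (π × 1.425²) = 0.012540. Accumulating E over each segment gives final E = 1.0158.

G0 X0.00 Y0.00 Z1.60
G1 X17.00 Y0.00 E0.2132
G1 X17.00 Y23.50 E0.5079
G1 X0.00 Y23.50 E0.7211
G1 X0.00 Y0.00 E1.0158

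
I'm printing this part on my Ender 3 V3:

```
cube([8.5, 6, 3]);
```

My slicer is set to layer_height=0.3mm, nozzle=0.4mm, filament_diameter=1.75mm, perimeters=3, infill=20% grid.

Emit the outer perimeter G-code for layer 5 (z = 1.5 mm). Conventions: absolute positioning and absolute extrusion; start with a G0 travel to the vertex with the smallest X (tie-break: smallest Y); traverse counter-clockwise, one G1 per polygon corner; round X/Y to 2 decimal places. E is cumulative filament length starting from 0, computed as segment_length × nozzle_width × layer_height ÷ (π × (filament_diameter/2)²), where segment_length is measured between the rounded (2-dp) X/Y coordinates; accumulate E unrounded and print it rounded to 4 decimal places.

G0 X0.00 Y0.00 Z1.50
G1 X8.50 Y0.00 E0.4241
G1 X8.50 Y6.00 E0.7234
G1 X0.00 Y6.00 E1.1475
G1 X0.00 Y0.00 E1.4468

At z = 1.5 mm: the cube is present — its section is the full 8.5×6 rectangle. The outline is a single polygon with 4 vertices. Extrusion per mm of travel: 0.4 × 0.3 / (π × 0.875²) = 0.049890. Accumulating E over each segment gives final E = 1.4468.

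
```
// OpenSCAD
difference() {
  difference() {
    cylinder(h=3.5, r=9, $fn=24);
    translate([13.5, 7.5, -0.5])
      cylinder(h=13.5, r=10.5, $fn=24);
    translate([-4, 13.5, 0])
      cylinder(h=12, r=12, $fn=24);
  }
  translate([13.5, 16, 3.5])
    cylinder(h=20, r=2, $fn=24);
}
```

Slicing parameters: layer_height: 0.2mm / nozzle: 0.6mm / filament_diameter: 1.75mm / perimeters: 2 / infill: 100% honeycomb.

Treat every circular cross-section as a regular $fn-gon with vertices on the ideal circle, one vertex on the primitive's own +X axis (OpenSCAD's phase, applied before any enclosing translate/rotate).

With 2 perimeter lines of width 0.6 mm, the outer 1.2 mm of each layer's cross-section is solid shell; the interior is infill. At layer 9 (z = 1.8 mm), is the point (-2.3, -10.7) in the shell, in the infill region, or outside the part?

At z = 1.8 mm: the r=9 cylinder gives a regular 24-gon of circumradius 9 (constant along its height); the r=10.5 cylinder at (13.5, 7.5) gives a regular 24-gon of circumradius 10.5 (constant along its height); the r=12 cylinder at (-4, 13.5) contributes a regular 24-gon of circumradius 12; After the difference (first − rest): starting from the r=9 cylinder, the r=10.5 cylinder at (13.5, 7.5) partially overlaps it — only the 31.41 mm² overlap (of its 342.42 mm²) is removed, clipping the outline; the r=12 cylinder at (-4, 13.5) partially overlaps it — only the 64.88 mm² overlap (of its 447.24 mm²) is removed, clipping the outline — 1 connected region; the cylinder at (13.5, 16) does not reach this height (z outside [3.5, 23.5]); After the difference (first − rest): none of the subtracted shapes is present at this height, so that combined region is unchanged — 1 connected region. Overall, the cross-section is a single solid region. The nearest boundary edge runs (-0.00, -9.00)→(-2.33, -8.69); distance from the point to it = 1.99 mm. The point is not inside any of the regions above, so it lies outside the cross-section (1.99 mm from the nearest boundary).

outside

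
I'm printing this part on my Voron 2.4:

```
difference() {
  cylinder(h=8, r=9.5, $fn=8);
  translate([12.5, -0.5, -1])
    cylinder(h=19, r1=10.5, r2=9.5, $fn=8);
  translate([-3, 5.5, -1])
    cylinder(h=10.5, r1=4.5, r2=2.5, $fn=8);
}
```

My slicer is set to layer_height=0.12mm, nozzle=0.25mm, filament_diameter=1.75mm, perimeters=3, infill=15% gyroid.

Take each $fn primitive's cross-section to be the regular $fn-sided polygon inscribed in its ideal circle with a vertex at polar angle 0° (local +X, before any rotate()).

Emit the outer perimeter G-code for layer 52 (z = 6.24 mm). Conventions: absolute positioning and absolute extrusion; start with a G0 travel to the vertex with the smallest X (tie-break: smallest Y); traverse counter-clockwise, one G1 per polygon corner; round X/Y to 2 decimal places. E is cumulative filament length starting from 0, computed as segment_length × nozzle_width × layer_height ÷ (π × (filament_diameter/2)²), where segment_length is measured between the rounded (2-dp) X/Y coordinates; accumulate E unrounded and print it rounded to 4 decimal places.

G0 X-9.50 Y0.00 Z6.24
G1 X-6.72 Y-6.72 E0.0907
G1 X0.00 Y-9.50 E0.1814
G1 X5.21 Y-7.34 E0.2518
G1 X2.38 Y-0.50 E0.3441
G1 X5.34 Y6.66 E0.4407
G1 X6.11 Y6.97 E0.4511
G1 X0.00 Y9.50 E0.5335
G1 X-2.56 Y8.44 E0.5681
G1 X-0.79 Y7.71 E0.5920
G1 X0.12 Y5.50 E0.6218
G1 X-0.79 Y3.29 E0.6516
G1 X-3.00 Y2.38 E0.6814
G1 X-5.21 Y3.29 E0.7112
G1 X-6.12 Y5.50 E0.7410
G1 X-5.39 Y7.27 E0.7649
G1 X-6.72 Y6.72 E0.7829
G1 X-9.50 Y0.00 E0.8736

At z = 6.24 mm: the r=9.5 cylinder contributes a regular 8-gon of circumradius 9.5; the cone at (12.5, -0.5): at t=0.381 of its height the radius interpolates to r₁+(r₂−r₁)t = 10.119, giving a regular 8-gon of that circumradius; the cone at (-3, 5.5) contributes a regular 8-gon of circumradius 3.121 (interpolated between r1=4.5 and r2=2.5 at t=0.690); Subtracting the remaining from the first: starting from the r=9.5 cylinder, the cone at (12.5, -0.5) partially overlaps it — only the 58.86 mm² overlap (of its 289.61 mm²) is removed, clipping the outline; the cone at (-3, 5.5) partially overlaps it — only the 26.63 mm² overlap (of its 27.55 mm²) is removed, clipping the outline — 1 connected region. The outline is a single polygon with 17 vertices. Extrusion per mm of travel: 0.25 × 0.12 / (π × 0.875²) = 0.012473. Accumulating E over each segment gives final E = 0.8736.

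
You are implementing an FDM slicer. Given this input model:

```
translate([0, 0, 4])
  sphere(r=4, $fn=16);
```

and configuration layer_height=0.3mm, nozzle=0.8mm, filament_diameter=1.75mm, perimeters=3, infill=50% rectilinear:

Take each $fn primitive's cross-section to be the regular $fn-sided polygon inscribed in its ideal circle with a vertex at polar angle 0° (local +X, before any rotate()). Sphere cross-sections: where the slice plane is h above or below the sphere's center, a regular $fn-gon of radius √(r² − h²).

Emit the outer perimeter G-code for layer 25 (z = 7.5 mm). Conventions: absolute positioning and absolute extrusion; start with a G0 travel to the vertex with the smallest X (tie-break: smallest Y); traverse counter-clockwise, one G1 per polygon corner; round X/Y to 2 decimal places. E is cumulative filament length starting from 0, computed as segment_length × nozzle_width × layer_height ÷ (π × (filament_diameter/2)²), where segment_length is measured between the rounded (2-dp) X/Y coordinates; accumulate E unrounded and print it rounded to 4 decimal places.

At z = 7.5 mm: the r=4 sphere slices to a regular 16-gon of circumradius 1.936 (√(r²−h²) with h=3.5 from center). The outline is a single polygon with 16 vertices. Extrusion per mm of travel: 0.8 × 0.3 / (π × 0.875²) = 0.099780. Accumulating E over each segment gives final E = 1.2071.

G0 X-1.94 Y0.00 Z7.50
G1 X-1.79 Y-0.74 E0.0753
G1 X-1.37 Y-1.37 E0.1509
G1 X-0.74 Y-1.79 E0.2264
G1 X0.00 Y-1.94 E0.3018
G1 X0.74 Y-1.79 E0.3771
G1 X1.37 Y-1.37 E0.4527
G1 X1.79 Y-0.74 E0.5282
G1 X1.94 Y0.00 E0.6036
G1 X1.79 Y0.74 E0.6789
G1 X1.37 Y1.37 E0.7544
G1 X0.74 Y1.79 E0.8300
G1 X0.00 Y1.94 E0.9053
G1 X-0.74 Y1.79 E0.9807
G1 X-1.37 Y1.37 E1.0562
G1 X-1.79 Y0.74 E1.1318
G1 X-1.94 Y0.00 E1.2071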